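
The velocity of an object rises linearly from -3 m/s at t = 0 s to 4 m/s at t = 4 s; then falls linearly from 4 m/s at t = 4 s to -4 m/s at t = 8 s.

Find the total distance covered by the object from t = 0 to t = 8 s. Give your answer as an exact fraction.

Total distance travelled is ∫|v| dt — sum the magnitudes of each area piece.
0–4 s: v = 0 at t = 12/7 s; triangle areas 18/7 + 32/7 = 50/7 m
4–8 s: v = 0 at t = 6 s; triangle areas 4 + 4 = 8 m
Total distance = 106/7 m

106/7 m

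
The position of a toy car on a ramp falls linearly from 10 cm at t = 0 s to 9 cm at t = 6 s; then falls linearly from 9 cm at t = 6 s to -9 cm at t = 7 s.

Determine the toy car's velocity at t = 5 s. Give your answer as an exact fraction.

Velocity is the slope of the x-t graph on 0–6 s: (9 − 10)/(6 − 0) = -1/6 cm/s.

-1/6 cm/s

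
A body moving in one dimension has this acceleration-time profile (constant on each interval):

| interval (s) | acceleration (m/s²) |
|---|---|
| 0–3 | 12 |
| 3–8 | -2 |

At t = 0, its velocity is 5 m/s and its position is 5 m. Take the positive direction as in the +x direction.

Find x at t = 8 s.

254 m

On each constant-a segment, Δv = aΔt and Δx = v₀Δt + ½aΔt²; chain segment to segment.
0–3 s: v starts 5 m/s; Δx = 5·3 + ½·12·3² = 69 m; v ends 41 m/s.
3–8 s: v starts 41 m/s; Δx = 41·5 + ½·-2·5² = 180 m; v ends 31 m/s.
x(8) = 5 + Σ Δx = 254 m.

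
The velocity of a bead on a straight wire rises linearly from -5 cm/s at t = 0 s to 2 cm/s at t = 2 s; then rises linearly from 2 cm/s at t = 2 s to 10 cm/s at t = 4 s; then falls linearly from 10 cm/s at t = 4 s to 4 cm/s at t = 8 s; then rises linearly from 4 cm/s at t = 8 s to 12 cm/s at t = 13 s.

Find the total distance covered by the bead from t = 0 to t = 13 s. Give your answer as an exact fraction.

589/7 cm

Total distance travelled is ∫|v| dt — sum the magnitudes of each area piece.
0–2 s: v = 0 at t = 10/7 s; triangle areas 25/7 + 4/7 = 29/7 cm
2–4 s: |½(2 + 10)(2)| = 12 cm
4–8 s: |½(10 + 4)(4)| = 28 cm
8–13 s: |½(4 + 12)(5)| = 40 cm
Total distance = 589/7 cm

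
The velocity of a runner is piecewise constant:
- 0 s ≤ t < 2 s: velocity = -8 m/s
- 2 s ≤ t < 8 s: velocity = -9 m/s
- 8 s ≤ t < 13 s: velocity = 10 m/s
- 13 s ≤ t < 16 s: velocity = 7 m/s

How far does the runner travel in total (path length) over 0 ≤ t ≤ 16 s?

Distance (not displacement) is the total path length: add the absolute areas under v-t.
0–2 s: |-8| × 2 = 16 m
2–8 s: |-9| × 6 = 54 m
8–13 s: |10| × 5 = 50 m
13–16 s: |7| × 3 = 21 m
Total distance = 141 m

141 m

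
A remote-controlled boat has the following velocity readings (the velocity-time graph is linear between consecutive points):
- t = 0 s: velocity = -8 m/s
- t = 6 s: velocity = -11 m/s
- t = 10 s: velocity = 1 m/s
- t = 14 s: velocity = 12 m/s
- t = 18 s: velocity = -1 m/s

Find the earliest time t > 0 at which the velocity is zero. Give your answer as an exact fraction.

v changes sign on 6–10 s (from -11 to 1); the graph is linear there, so v = 0 at t = 6 + (11)·(10 − 6)/(1 − -11) = 29/3 s.

t = 29/3 s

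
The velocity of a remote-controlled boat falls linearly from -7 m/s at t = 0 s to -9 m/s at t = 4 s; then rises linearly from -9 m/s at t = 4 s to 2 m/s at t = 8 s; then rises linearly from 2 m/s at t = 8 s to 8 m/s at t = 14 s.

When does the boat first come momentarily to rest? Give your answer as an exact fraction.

t = 80/11 s

v changes sign on 4–8 s (from -9 to 2); the graph is linear there, so v = 0 at t = 4 + (9)·(8 − 4)/(2 − -9) = 80/11 s.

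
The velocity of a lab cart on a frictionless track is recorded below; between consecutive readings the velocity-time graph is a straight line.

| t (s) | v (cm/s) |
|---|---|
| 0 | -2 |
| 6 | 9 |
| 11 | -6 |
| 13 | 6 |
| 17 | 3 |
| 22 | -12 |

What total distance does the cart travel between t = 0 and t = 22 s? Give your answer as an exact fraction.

Distance (not displacement) is the total path length: add the absolute areas under v-t.
0–6 s: v = 0 at t = 12/11 s; triangle areas 12/11 + 243/11 = 255/11 cm
6–11 s: v = 0 at t = 9 s; triangle areas 13.5 + 6 = 19.5 cm
11–13 s: v = 0 at t = 12 s; triangle areas 3 + 3 = 6 cm
13–17 s: |½(6 + 3)(4)| = 18 cm
17–22 s: v = 0 at t = 18 s; triangle areas 1.5 + 24 = 25.5 cm
Total distance = 1014/11 cm

1014/11 cm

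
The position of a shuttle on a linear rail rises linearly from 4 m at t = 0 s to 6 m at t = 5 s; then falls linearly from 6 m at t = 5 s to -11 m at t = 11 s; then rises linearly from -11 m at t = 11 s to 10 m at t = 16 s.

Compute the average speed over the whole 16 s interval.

Average speed = (total path length)/(elapsed time); on a piecewise-linear x-t graph the path length is Σ|Δx|.
0–5 s: |Δx| = |6 − 4| = 2 m
5–11 s: |Δx| = |-11 − 6| = 17 m
11–16 s: |Δx| = |10 − -11| = 21 m
Total path = 40 m; average speed = 40/16 = 2.5 m/s.

2.5 m/s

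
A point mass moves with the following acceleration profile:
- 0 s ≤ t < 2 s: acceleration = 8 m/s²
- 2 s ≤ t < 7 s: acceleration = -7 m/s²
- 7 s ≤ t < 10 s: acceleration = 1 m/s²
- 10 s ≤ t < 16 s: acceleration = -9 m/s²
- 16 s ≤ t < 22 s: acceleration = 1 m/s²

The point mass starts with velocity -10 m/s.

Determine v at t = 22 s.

Δv equals the area under the a-t graph; then v = v₀ + Δv.
0–2 s: 8 × 2 = 16 m/s
2–7 s: -7 × 5 = -35 m/s
7–10 s: 1 × 3 = 3 m/s
10–16 s: -9 × 6 = -54 m/s
16–22 s: 1 × 6 = 6 m/s
Δv = -64 m/s, so v(22) = -10 + (-64) = -74 m/s.

-74 m/s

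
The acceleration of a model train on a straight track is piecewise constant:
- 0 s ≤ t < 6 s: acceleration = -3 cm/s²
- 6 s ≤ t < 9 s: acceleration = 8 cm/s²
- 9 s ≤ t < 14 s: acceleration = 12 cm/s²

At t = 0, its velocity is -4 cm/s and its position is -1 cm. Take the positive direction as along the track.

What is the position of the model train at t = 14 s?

51 cm

On each constant-a segment, Δv = aΔt and Δx = v₀Δt + ½aΔt²; chain segment to segment.
0–6 s: v starts -4 cm/s; Δx = -4·6 + ½·-3·6² = -78 cm; v ends -22 cm/s.
6–9 s: v starts -22 cm/s; Δx = -22·3 + ½·8·3² = -30 cm; v ends 2 cm/s.
9–14 s: v starts 2 cm/s; Δx = 2·5 + ½·12·5² = 160 cm; v ends 62 cm/s.
x(14) = -1 + Σ Δx = 51 cm.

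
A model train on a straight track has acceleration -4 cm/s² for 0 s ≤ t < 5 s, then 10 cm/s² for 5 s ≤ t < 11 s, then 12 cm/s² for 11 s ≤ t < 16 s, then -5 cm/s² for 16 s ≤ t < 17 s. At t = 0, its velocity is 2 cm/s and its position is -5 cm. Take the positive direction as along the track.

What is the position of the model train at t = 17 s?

486.5 cm

On each constant-a segment, Δv = aΔt and Δx = v₀Δt + ½aΔt²; chain segment to segment.
0–5 s: v starts 2 cm/s; Δx = 2·5 + ½·-4·5² = -40 cm; v ends -18 cm/s.
5–11 s: v starts -18 cm/s; Δx = -18·6 + ½·10·6² = 72 cm; v ends 42 cm/s.
11–16 s: v starts 42 cm/s; Δx = 42·5 + ½·12·5² = 360 cm; v ends 102 cm/s.
16–17 s: v starts 102 cm/s; Δx = 102·1 + ½·-5·1² = 99.5 cm; v ends 97 cm/s.
x(17) = -5 + Σ Δx = 486.5 cm.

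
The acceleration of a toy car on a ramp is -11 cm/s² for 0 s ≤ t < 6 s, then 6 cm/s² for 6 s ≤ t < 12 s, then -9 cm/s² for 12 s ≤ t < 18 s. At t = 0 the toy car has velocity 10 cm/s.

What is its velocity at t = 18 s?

Δv equals the area under the a-t graph; then v = v₀ + Δv.
0–6 s: -11 × 6 = -66 cm/s
6–12 s: 6 × 6 = 36 cm/s
12–18 s: -9 × 6 = -54 cm/s
Δv = -84 cm/s, so v(18) = 10 + (-84) = -74 cm/s.

-74 cm/s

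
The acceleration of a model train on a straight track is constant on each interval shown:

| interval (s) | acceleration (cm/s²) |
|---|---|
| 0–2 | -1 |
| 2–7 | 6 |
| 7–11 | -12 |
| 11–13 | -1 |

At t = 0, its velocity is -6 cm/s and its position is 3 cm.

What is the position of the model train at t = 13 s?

-38 cm

On each constant-a segment, Δv = aΔt and Δx = v₀Δt + ½aΔt²; chain segment to segment.
0–2 s: v starts -6 cm/s; Δx = -6·2 + ½·-1·2² = -14 cm; v ends -8 cm/s.
2–7 s: v starts -8 cm/s; Δx = -8·5 + ½·6·5² = 35 cm; v ends 22 cm/s.
7–11 s: v starts 22 cm/s; Δx = 22·4 + ½·-12·4² = -8 cm; v ends -26 cm/s.
11–13 s: v starts -26 cm/s; Δx = -26·2 + ½·-1·2² = -54 cm; v ends -28 cm/s.
x(13) = 3 + Σ Δx = -38 cm.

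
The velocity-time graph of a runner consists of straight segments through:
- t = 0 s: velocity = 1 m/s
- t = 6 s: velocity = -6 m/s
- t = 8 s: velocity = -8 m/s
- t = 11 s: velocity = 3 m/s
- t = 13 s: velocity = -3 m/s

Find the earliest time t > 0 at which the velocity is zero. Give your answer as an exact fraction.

v changes sign on 0–6 s (from 1 to -6); the graph is linear there, so v = 0 at t = 0 + (-1)·(6 − 0)/(-6 − 1) = 6/7 s.

t = 6/7 s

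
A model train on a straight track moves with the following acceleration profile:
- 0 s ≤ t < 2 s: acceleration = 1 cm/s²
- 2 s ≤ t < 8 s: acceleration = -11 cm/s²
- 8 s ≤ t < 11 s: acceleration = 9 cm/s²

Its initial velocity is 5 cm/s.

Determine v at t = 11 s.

-32 cm/s

Δv equals the area under the a-t graph; then v = v₀ + Δv.
0–2 s: 1 × 2 = 2 cm/s
2–8 s: -11 × 6 = -66 cm/s
8–11 s: 9 × 3 = 27 cm/s
Δv = -37 cm/s, so v(11) = 5 + (-37) = -32 cm/s.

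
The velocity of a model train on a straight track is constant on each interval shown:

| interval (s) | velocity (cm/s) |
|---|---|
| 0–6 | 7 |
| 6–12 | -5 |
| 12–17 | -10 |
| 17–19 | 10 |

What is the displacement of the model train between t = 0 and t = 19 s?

Net displacement equals the area under the velocity-time graph (areas below the axis count negative).
0–6 s: 7 × 6 = 42 cm
6–12 s: -5 × 6 = -30 cm
12–17 s: -10 × 5 = -50 cm
17–19 s: 10 × 2 = 20 cm
Net displacement = -18 cm

-18 cm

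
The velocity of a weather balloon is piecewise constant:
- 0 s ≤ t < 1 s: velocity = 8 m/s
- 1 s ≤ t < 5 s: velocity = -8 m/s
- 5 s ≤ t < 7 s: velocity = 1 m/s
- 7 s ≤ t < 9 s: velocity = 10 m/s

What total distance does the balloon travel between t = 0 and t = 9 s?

62 m

Distance (not displacement) is the total path length: add the absolute areas under v-t.
0–1 s: |8| × 1 = 8 m
1–5 s: |-8| × 4 = 32 m
5–7 s: |1| × 2 = 2 m
7–9 s: |10| × 2 = 20 m
Total distance = 62 m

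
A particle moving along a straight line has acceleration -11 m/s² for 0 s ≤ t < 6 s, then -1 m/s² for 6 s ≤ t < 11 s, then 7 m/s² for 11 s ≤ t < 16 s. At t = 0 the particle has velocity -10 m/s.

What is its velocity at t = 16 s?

-46 m/s

Δv equals the area under the a-t graph; then v = v₀ + Δv.
0–6 s: -11 × 6 = -66 m/s
6–11 s: -1 × 5 = -5 m/s
11–16 s: 7 × 5 = 35 m/s
Δv = -36 m/s, so v(16) = -10 + (-36) = -46 m/s.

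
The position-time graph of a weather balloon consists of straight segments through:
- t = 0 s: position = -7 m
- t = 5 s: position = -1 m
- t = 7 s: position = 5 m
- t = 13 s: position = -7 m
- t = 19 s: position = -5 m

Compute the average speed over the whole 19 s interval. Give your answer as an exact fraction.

Average speed = (total path length)/(elapsed time); on a piecewise-linear x-t graph the path length is Σ|Δx|.
0–5 s: |Δx| = |-1 − -7| = 6 m
5–7 s: |Δx| = |5 − -1| = 6 m
7–13 s: |Δx| = |-7 − 5| = 12 m
13–19 s: |Δx| = |-5 − -7| = 2 m
Total path = 26 m; average speed = 26/19 = 26/19 m/s.

26/19 m/s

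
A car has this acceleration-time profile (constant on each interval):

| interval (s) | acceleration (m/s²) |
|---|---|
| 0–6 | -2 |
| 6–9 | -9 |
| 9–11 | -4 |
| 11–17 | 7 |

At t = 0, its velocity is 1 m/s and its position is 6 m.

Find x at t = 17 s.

On each constant-a segment, Δv = aΔt and Δx = v₀Δt + ½aΔt²; chain segment to segment.
0–6 s: v starts 1 m/s; Δx = 1·6 + ½·-2·6² = -30 m; v ends -11 m/s.
6–9 s: v starts -11 m/s; Δx = -11·3 + ½·-9·3² = -73.5 m; v ends -38 m/s.
9–11 s: v starts -38 m/s; Δx = -38·2 + ½·-4·2² = -84 m; v ends -46 m/s.
11–17 s: v starts -46 m/s; Δx = -46·6 + ½·7·6² = -150 m; v ends -4 m/s.
x(17) = 6 + Σ Δx = -331.5 m.

-331.5 m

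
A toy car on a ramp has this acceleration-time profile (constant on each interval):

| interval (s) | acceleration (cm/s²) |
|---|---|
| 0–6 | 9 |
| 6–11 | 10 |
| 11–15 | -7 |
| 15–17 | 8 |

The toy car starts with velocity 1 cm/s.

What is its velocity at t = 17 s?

93 cm/s

Δv equals the area under the a-t graph; then v = v₀ + Δv.
0–6 s: 9 × 6 = 54 cm/s
6–11 s: 10 × 5 = 50 cm/s
11–15 s: -7 × 4 = -28 cm/s
15–17 s: 8 × 2 = 16 cm/s
Δv = 92 cm/s, so v(17) = 1 + (92) = 93 cm/s.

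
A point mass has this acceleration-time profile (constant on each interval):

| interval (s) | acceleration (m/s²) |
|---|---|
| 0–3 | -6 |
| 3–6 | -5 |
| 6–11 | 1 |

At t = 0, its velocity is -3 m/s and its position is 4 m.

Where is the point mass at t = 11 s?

-285 m

On each constant-a segment, Δv = aΔt and Δx = v₀Δt + ½aΔt²; chain segment to segment.
0–3 s: v starts -3 m/s; Δx = -3·3 + ½·-6·3² = -36 m; v ends -21 m/s.
3–6 s: v starts -21 m/s; Δx = -21·3 + ½·-5·3² = -85.5 m; v ends -36 m/s.
6–11 s: v starts -36 m/s; Δx = -36·5 + ½·1·5² = -167.5 m; v ends -31 m/s.
x(11) = 4 + Σ Δx = -285 m.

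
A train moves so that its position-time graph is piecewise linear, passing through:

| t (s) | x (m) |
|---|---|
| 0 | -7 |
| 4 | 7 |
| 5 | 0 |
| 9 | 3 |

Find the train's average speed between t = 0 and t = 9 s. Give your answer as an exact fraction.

8/3 m/s

Average speed = (total path length)/(elapsed time); on a piecewise-linear x-t graph the path length is Σ|Δx|.
0–4 s: |Δx| = |7 − -7| = 14 m
4–5 s: |Δx| = |0 − 7| = 7 m
5–9 s: |Δx| = |3 − 0| = 3 m
Total path = 24 m; average speed = 24/9 = 8/3 m/s.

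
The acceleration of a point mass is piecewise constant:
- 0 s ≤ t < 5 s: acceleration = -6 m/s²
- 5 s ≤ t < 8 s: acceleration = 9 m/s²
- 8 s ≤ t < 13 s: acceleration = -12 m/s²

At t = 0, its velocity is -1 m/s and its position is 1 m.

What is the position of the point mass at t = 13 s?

-301.5 m

On each constant-a segment, Δv = aΔt and Δx = v₀Δt + ½aΔt²; chain segment to segment.
0–5 s: v starts -1 m/s; Δx = -1·5 + ½·-6·5² = -80 m; v ends -31 m/s.
5–8 s: v starts -31 m/s; Δx = -31·3 + ½·9·3² = -52.5 m; v ends -4 m/s.
8–13 s: v starts -4 m/s; Δx = -4·5 + ½·-12·5² = -170 m; v ends -64 m/s.
x(13) = 1 + Σ Δx = -301.5 m.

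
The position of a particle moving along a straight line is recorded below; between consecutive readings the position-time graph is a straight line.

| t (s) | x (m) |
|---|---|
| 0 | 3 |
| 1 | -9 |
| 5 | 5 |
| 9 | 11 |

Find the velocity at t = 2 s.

Velocity is the slope of the x-t graph on 1–5 s: (5 − -9)/(5 − 1) = 3.5 m/s.

3.5 m/s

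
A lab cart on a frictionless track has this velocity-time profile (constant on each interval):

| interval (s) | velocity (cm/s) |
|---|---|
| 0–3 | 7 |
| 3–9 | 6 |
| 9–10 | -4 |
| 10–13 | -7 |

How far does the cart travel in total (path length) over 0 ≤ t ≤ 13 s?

82 cm

Total distance travelled is ∫|v| dt — sum the magnitudes of each area piece.
0–3 s: |7| × 3 = 21 cm
3–9 s: |6| × 6 = 36 cm
9–10 s: |-4| × 1 = 4 cm
10–13 s: |-7| × 3 = 21 cm
Total distance = 82 cm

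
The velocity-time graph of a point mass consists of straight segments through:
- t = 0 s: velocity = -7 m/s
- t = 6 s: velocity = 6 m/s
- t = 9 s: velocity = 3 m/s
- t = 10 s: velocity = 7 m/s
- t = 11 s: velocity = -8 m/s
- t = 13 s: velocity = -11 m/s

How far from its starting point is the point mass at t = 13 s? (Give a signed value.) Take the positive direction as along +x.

Net displacement equals the area under the velocity-time graph (areas below the axis count negative).
0–6 s: ½(-7 + 6)(6) = -3 m
6–9 s: ½(6 + 3)(3) = 13.5 m
9–10 s: ½(3 + 7)(1) = 5 m
10–11 s: ½(7 + -8)(1) = -0.5 m
11–13 s: ½(-8 + -11)(2) = -19 m
Net displacement = -4 m

-4 m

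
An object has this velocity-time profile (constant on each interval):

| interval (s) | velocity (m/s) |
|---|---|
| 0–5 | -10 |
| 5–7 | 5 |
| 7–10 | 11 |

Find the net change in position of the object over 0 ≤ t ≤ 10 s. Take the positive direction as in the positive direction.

-7 m

Displacement is the signed area under the v-t curve.
0–5 s: -10 × 5 = -50 m
5–7 s: 5 × 2 = 10 m
7–10 s: 11 × 3 = 33 m
Net displacement = -7 m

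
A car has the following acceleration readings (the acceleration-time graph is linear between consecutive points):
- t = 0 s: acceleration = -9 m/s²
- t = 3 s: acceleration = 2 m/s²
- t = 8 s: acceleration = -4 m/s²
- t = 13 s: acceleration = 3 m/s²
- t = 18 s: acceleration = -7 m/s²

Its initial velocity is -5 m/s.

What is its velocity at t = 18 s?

-33 m/s

Δv equals the area under the a-t graph; then v = v₀ + Δv.
0–3 s: ½(-9 + 2)(3) = -10.5 m/s
3–8 s: ½(2 + -4)(5) = -5 m/s
8–13 s: ½(-4 + 3)(5) = -2.5 m/s
13–18 s: ½(3 + -7)(5) = -10 m/s
Δv = -28 m/s, so v(18) = -5 + (-28) = -33 m/s.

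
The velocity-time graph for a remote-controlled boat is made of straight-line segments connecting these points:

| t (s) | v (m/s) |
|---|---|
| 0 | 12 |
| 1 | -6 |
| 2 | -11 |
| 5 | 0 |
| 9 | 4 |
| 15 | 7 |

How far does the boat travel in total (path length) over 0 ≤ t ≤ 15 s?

71 m

Total distance travelled is ∫|v| dt — sum the magnitudes of each area piece.
0–1 s: v = 0 at t = 2/3 s; triangle areas 4 + 1 = 5 m
1–2 s: |½(-6 + -11)(1)| = 8.5 m
2–5 s: |½(-11 + 0)(3)| = 16.5 m
5–9 s: |½(0 + 4)(4)| = 8 m
9–15 s: |½(4 + 7)(6)| = 33 m
Total distance = 71 m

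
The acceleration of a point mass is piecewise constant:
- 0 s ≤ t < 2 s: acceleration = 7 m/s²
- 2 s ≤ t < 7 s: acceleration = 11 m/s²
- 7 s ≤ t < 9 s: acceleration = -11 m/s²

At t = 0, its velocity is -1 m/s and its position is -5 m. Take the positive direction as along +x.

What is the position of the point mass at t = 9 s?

323.5 m

On each constant-a segment, Δv = aΔt and Δx = v₀Δt + ½aΔt²; chain segment to segment.
0–2 s: v starts -1 m/s; Δx = -1·2 + ½·7·2² = 12 m; v ends 13 m/s.
2–7 s: v starts 13 m/s; Δx = 13·5 + ½·11·5² = 202.5 m; v ends 68 m/s.
7–9 s: v starts 68 m/s; Δx = 68·2 + ½·-11·2² = 114 m; v ends 46 m/s.
x(9) = -5 + Σ Δx = 323.5 m.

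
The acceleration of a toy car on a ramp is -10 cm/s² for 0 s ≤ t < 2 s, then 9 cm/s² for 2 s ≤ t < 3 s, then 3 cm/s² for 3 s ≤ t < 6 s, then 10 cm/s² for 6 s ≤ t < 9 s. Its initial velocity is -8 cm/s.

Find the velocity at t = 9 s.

Δv equals the area under the a-t graph; then v = v₀ + Δv.
0–2 s: -10 × 2 = -20 cm/s
2–3 s: 9 × 1 = 9 cm/s
3–6 s: 3 × 3 = 9 cm/s
6–9 s: 10 × 3 = 30 cm/s
Δv = 28 cm/s, so v(9) = -8 + (28) = 20 cm/s.

20 cm/s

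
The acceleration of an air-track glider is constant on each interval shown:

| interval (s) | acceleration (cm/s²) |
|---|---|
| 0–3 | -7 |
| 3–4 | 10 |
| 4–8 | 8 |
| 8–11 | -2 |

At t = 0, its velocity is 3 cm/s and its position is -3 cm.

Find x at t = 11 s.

On each constant-a segment, Δv = aΔt and Δx = v₀Δt + ½aΔt²; chain segment to segment.
0–3 s: v starts 3 cm/s; Δx = 3·3 + ½·-7·3² = -22.5 cm; v ends -18 cm/s.
3–4 s: v starts -18 cm/s; Δx = -18·1 + ½·10·1² = -13 cm; v ends -8 cm/s.
4–8 s: v starts -8 cm/s; Δx = -8·4 + ½·8·4² = 32 cm; v ends 24 cm/s.
8–11 s: v starts 24 cm/s; Δx = 24·3 + ½·-2·3² = 63 cm; v ends 18 cm/s.
x(11) = -3 + Σ Δx = 56.5 cm.

56.5 cm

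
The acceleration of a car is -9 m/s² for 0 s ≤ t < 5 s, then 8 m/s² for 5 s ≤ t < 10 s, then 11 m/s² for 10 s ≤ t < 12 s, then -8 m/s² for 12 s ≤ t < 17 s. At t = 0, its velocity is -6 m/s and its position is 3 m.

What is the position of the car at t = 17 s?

On each constant-a segment, Δv = aΔt and Δx = v₀Δt + ½aΔt²; chain segment to segment.
0–5 s: v starts -6 m/s; Δx = -6·5 + ½·-9·5² = -142.5 m; v ends -51 m/s.
5–10 s: v starts -51 m/s; Δx = -51·5 + ½·8·5² = -155 m; v ends -11 m/s.
10–12 s: v starts -11 m/s; Δx = -11·2 + ½·11·2² = 0 m; v ends 11 m/s.
12–17 s: v starts 11 m/s; Δx = 11·5 + ½·-8·5² = -45 m; v ends -29 m/s.
x(17) = 3 + Σ Δx = -339.5 m.

-339.5 m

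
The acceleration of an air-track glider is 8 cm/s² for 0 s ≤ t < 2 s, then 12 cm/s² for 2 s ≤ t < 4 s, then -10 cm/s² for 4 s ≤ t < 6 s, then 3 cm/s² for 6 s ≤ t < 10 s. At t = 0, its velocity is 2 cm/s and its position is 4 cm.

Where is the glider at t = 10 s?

260 cm

On each constant-a segment, Δv = aΔt and Δx = v₀Δt + ½aΔt²; chain segment to segment.
0–2 s: v starts 2 cm/s; Δx = 2·2 + ½·8·2² = 20 cm; v ends 18 cm/s.
2–4 s: v starts 18 cm/s; Δx = 18·2 + ½·12·2² = 60 cm; v ends 42 cm/s.
4–6 s: v starts 42 cm/s; Δx = 42·2 + ½·-10·2² = 64 cm; v ends 22 cm/s.
6–10 s: v starts 22 cm/s; Δx = 22·4 + ½·3·4² = 112 cm; v ends 34 cm/s.
x(10) = 4 + Σ Δx = 260 cm.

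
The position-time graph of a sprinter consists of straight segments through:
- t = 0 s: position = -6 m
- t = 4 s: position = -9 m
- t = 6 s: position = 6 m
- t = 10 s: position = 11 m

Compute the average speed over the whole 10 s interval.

2.3 m/s

Average speed = (total path length)/(elapsed time); on a piecewise-linear x-t graph the path length is Σ|Δx|.
0–4 s: |Δx| = |-9 − -6| = 3 m
4–6 s: |Δx| = |6 − -9| = 15 m
6–10 s: |Δx| = |11 − 6| = 5 m
Total path = 23 m; average speed = 23/10 = 2.3 m/s.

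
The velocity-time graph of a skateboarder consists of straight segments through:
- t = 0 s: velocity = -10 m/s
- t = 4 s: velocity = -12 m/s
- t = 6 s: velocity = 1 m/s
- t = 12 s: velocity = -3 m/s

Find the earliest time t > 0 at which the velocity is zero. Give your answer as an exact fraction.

v changes sign on 4–6 s (from -12 to 1); the graph is linear there, so v = 0 at t = 4 + (12)·(6 − 4)/(1 − -12) = 76/13 s.

t = 76/13 s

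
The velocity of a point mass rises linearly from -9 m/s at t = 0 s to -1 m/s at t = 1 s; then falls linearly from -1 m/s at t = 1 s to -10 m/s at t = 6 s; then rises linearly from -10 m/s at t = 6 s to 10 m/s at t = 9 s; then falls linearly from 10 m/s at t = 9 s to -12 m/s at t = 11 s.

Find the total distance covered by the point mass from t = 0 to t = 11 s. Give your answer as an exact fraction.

Distance (not displacement) is the total path length: add the absolute areas under v-t.
0–1 s: |½(-9 + -1)(1)| = 5 m
1–6 s: |½(-1 + -10)(5)| = 27.5 m
6–9 s: v = 0 at t = 7.5 s; triangle areas 7.5 + 7.5 = 15 m
9–11 s: v = 0 at t = 109/11 s; triangle areas 50/11 + 72/11 = 122/11 m
Total distance = 1289/22 m

1289/22 m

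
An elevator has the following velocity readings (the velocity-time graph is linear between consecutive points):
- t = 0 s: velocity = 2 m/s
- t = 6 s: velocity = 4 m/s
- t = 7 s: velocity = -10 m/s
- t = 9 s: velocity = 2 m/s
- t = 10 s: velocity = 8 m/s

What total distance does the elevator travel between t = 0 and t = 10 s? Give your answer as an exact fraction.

Total distance travelled is ∫|v| dt — sum the magnitudes of each area piece.
0–6 s: |½(2 + 4)(6)| = 18 m
6–7 s: v = 0 at t = 44/7 s; triangle areas 4/7 + 25/7 = 29/7 m
7–9 s: v = 0 at t = 26/3 s; triangle areas 25/3 + 1/3 = 26/3 m
9–10 s: |½(2 + 8)(1)| = 5 m
Total distance = 752/21 m

752/21 m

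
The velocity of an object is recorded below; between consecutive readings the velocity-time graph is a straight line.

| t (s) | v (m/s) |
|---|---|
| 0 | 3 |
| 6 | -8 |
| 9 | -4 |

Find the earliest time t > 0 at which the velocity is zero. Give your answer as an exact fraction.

v changes sign on 0–6 s (from 3 to -8); the graph is linear there, so v = 0 at t = 0 + (-3)·(6 − 0)/(-8 − 3) = 18/11 s.

t = 18/11 s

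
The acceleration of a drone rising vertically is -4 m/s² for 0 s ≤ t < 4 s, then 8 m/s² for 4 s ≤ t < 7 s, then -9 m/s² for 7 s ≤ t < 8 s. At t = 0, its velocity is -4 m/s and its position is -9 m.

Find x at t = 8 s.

-81.5 m

On each constant-a segment, Δv = aΔt and Δx = v₀Δt + ½aΔt²; chain segment to segment.
0–4 s: v starts -4 m/s; Δx = -4·4 + ½·-4·4² = -48 m; v ends -20 m/s.
4–7 s: v starts -20 m/s; Δx = -20·3 + ½·8·3² = -24 m; v ends 4 m/s.
7–8 s: v starts 4 m/s; Δx = 4·1 + ½·-9·1² = -0.5 m; v ends -5 m/s.
x(8) = -9 + Σ Δx = -81.5 m.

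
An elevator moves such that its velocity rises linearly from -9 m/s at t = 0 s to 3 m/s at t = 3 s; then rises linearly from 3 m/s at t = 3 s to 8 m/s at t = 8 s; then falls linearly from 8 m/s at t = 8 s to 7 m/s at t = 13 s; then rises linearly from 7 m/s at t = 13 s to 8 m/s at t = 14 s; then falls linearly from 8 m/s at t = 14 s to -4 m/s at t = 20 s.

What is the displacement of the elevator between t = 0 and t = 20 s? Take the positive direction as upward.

75.5 m

Net displacement equals the area under the velocity-time graph (areas below the axis count negative).
0–3 s: ½(-9 + 3)(3) = -9 m
3–8 s: ½(3 + 8)(5) = 27.5 m
8–13 s: ½(8 + 7)(5) = 37.5 m
13–14 s: ½(7 + 8)(1) = 7.5 m
14–20 s: ½(8 + -4)(6) = 12 m
Net displacement = 75.5 m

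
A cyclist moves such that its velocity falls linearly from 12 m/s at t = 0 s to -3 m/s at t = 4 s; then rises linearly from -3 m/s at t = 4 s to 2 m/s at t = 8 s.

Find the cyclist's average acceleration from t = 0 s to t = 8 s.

-1.25 m/s²

Average acceleration = Δv/Δt = (2 − 12)/(8 − 0) = -1.25 m/s².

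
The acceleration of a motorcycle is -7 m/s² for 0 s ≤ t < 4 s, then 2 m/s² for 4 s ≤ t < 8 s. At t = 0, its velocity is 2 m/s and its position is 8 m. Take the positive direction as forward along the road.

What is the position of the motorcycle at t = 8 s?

On each constant-a segment, Δv = aΔt and Δx = v₀Δt + ½aΔt²; chain segment to segment.
0–4 s: v starts 2 m/s; Δx = 2·4 + ½·-7·4² = -48 m; v ends -26 m/s.
4–8 s: v starts -26 m/s; Δx = -26·4 + ½·2·4² = -88 m; v ends -18 m/s.
x(8) = 8 + Σ Δx = -128 m.

-128 m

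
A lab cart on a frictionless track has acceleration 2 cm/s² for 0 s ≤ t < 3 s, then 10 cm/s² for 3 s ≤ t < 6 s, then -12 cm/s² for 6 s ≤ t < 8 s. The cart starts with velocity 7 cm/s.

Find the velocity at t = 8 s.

Δv equals the area under the a-t graph; then v = v₀ + Δv.
0–3 s: 2 × 3 = 6 cm/s
3–6 s: 10 × 3 = 30 cm/s
6–8 s: -12 × 2 = -24 cm/s
Δv = 12 cm/s, so v(8) = 7 + (12) = 19 cm/s.

19 cm/s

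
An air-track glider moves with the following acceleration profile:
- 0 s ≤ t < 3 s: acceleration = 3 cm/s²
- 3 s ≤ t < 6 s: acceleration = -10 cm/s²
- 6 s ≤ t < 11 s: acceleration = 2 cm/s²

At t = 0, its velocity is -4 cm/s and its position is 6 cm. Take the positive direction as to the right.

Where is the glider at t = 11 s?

On each constant-a segment, Δv = aΔt and Δx = v₀Δt + ½aΔt²; chain segment to segment.
0–3 s: v starts -4 cm/s; Δx = -4·3 + ½·3·3² = 1.5 cm; v ends 5 cm/s.
3–6 s: v starts 5 cm/s; Δx = 5·3 + ½·-10·3² = -30 cm; v ends -25 cm/s.
6–11 s: v starts -25 cm/s; Δx = -25·5 + ½·2·5² = -100 cm; v ends -15 cm/s.
x(11) = 6 + Σ Δx = -122.5 cm.

-122.5 cm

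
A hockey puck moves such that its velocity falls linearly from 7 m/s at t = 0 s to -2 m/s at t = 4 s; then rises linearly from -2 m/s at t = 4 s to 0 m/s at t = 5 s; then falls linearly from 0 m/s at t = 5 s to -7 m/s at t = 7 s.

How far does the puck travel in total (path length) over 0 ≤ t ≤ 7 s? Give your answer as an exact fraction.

178/9 m

Distance (not displacement) is the total path length: add the absolute areas under v-t.
0–4 s: v = 0 at t = 28/9 s; triangle areas 98/9 + 8/9 = 106/9 m
4–5 s: |½(-2 + 0)(1)| = 1 m
5–7 s: |½(0 + -7)(2)| = 7 m
Total distance = 178/9 m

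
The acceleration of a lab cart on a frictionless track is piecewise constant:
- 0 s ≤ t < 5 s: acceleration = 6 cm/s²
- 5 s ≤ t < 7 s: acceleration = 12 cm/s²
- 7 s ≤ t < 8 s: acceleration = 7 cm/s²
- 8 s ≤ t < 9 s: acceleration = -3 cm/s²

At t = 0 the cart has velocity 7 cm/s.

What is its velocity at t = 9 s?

65 cm/s

Δv equals the area under the a-t graph; then v = v₀ + Δv.
0–5 s: 6 × 5 = 30 cm/s
5–7 s: 12 × 2 = 24 cm/s
7–8 s: 7 × 1 = 7 cm/s
8–9 s: -3 × 1 = -3 cm/s
Δv = 58 cm/s, so v(9) = 7 + (58) = 65 cm/s.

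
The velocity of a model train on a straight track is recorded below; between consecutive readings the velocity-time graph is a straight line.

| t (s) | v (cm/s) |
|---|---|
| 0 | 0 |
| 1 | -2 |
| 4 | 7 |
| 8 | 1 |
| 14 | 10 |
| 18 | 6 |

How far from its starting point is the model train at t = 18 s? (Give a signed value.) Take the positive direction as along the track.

87.5 cm

Net displacement equals the area under the velocity-time graph (areas below the axis count negative).
0–1 s: ½(0 + -2)(1) = -1 cm
1–4 s: ½(-2 + 7)(3) = 7.5 cm
4–8 s: ½(7 + 1)(4) = 16 cm
8–14 s: ½(1 + 10)(6) = 33 cm
14–18 s: ½(10 + 6)(4) = 32 cm
Net displacement = 87.5 cm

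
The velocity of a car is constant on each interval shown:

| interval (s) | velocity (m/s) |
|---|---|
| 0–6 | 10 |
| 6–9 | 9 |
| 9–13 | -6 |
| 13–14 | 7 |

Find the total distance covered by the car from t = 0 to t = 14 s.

Total distance travelled is ∫|v| dt — sum the magnitudes of each area piece.
0–6 s: |10| × 6 = 60 m
6–9 s: |9| × 3 = 27 m
9–13 s: |-6| × 4 = 24 m
13–14 s: |7| × 1 = 7 m
Total distance = 118 m

118 m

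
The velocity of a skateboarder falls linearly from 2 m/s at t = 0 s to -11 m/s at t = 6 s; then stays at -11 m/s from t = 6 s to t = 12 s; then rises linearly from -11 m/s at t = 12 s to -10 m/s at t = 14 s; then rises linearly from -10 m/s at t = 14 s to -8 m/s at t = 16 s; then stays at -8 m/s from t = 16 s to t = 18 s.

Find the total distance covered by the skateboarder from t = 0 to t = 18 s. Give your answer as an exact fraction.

Total distance travelled is ∫|v| dt — sum the magnitudes of each area piece.
0–6 s: v = 0 at t = 12/13 s; triangle areas 12/13 + 363/13 = 375/13 m
6–12 s: |-11| × 6 = 66 m
12–14 s: |½(-11 + -10)(2)| = 21 m
14–16 s: |½(-10 + -8)(2)| = 18 m
16–18 s: |-8| × 2 = 16 m
Total distance = 1948/13 m

1948/13 m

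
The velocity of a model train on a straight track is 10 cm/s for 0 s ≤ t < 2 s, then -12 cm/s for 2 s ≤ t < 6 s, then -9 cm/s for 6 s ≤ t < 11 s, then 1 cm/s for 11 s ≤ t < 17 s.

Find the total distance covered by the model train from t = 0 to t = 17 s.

Distance (not displacement) is the total path length: add the absolute areas under v-t.
0–2 s: |10| × 2 = 20 cm
2–6 s: |-12| × 4 = 48 cm
6–11 s: |-9| × 5 = 45 cm
11–17 s: |1| × 6 = 6 cm
Total distance = 119 cm

119 cm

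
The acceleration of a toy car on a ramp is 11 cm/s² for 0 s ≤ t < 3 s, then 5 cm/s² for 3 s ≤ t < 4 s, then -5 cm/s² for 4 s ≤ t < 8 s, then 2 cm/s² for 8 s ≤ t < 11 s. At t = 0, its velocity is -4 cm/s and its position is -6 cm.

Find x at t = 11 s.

210 cm

On each constant-a segment, Δv = aΔt and Δx = v₀Δt + ½aΔt²; chain segment to segment.
0–3 s: v starts -4 cm/s; Δx = -4·3 + ½·11·3² = 37.5 cm; v ends 29 cm/s.
3–4 s: v starts 29 cm/s; Δx = 29·1 + ½·5·1² = 31.5 cm; v ends 34 cm/s.
4–8 s: v starts 34 cm/s; Δx = 34·4 + ½·-5·4² = 96 cm; v ends 14 cm/s.
8–11 s: v starts 14 cm/s; Δx = 14·3 + ½·2·3² = 51 cm; v ends 20 cm/s.
x(11) = -6 + Σ Δx = 210 cm.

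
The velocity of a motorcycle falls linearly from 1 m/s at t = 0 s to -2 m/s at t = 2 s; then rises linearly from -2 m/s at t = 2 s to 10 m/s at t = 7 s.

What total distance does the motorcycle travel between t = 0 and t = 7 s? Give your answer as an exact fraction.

Total distance travelled is ∫|v| dt — sum the magnitudes of each area piece.
0–2 s: v = 0 at t = 2/3 s; triangle areas 1/3 + 4/3 = 5/3 m
2–7 s: v = 0 at t = 17/6 s; triangle areas 5/6 + 125/6 = 65/3 m
Total distance = 70/3 m

70/3 m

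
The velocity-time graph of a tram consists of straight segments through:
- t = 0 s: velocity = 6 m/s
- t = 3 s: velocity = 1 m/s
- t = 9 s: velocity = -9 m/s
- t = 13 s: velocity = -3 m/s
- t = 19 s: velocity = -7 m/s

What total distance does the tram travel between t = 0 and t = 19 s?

Total distance travelled is ∫|v| dt — sum the magnitudes of each area piece.
0–3 s: |½(6 + 1)(3)| = 10.5 m
3–9 s: v = 0 at t = 3.6 s; triangle areas 0.3 + 24.3 = 24.6 m
9–13 s: |½(-9 + -3)(4)| = 24 m
13–19 s: |½(-3 + -7)(6)| = 30 m
Total distance = 89.1 m

89.1 m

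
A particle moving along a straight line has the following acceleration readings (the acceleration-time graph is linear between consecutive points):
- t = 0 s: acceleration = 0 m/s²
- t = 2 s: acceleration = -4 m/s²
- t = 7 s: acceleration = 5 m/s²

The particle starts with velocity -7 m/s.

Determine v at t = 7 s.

-8.5 m/s

Δv equals the area under the a-t graph; then v = v₀ + Δv.
0–2 s: ½(0 + -4)(2) = -4 m/s
2–7 s: ½(-4 + 5)(5) = 2.5 m/s
Δv = -1.5 m/s, so v(7) = -7 + (-1.5) = -8.5 m/s.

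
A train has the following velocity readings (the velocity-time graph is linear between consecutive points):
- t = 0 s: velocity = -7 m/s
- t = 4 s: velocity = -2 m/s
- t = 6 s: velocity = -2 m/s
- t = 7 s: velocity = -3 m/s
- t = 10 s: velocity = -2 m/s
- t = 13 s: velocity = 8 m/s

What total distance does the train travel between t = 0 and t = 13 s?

Total distance travelled is ∫|v| dt — sum the magnitudes of each area piece.
0–4 s: |½(-7 + -2)(4)| = 18 m
4–6 s: |-2| × 2 = 4 m
6–7 s: |½(-2 + -3)(1)| = 2.5 m
7–10 s: |½(-3 + -2)(3)| = 7.5 m
10–13 s: v = 0 at t = 10.6 s; triangle areas 0.6 + 9.6 = 10.2 m
Total distance = 42.2 m

42.2 m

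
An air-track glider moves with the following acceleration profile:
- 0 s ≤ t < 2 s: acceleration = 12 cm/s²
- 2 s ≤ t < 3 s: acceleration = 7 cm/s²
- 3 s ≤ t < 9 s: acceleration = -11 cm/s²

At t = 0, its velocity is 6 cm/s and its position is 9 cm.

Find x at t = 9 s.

102.5 cm

On each constant-a segment, Δv = aΔt and Δx = v₀Δt + ½aΔt²; chain segment to segment.
0–2 s: v starts 6 cm/s; Δx = 6·2 + ½·12·2² = 36 cm; v ends 30 cm/s.
2–3 s: v starts 30 cm/s; Δx = 30·1 + ½·7·1² = 33.5 cm; v ends 37 cm/s.
3–9 s: v starts 37 cm/s; Δx = 37·6 + ½·-11·6² = 24 cm; v ends -29 cm/s.
x(9) = 9 + Σ Δx = 102.5 cm.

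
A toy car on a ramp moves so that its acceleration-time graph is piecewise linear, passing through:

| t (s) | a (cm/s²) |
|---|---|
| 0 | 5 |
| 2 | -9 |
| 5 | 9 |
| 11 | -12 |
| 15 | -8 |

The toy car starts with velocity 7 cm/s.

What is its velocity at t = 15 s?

-46 cm/s

Δv equals the area under the a-t graph; then v = v₀ + Δv.
0–2 s: ½(5 + -9)(2) = -4 cm/s
2–5 s: ½(-9 + 9)(3) = 0 cm/s
5–11 s: ½(9 + -12)(6) = -9 cm/s
11–15 s: ½(-12 + -8)(4) = -40 cm/s
Δv = -53 cm/s, so v(15) = 7 + (-53) = -46 cm/s.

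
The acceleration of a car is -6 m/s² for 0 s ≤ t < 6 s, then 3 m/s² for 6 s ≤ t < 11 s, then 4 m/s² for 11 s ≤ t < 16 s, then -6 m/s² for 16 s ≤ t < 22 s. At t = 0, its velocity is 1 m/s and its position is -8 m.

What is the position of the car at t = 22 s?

On each constant-a segment, Δv = aΔt and Δx = v₀Δt + ½aΔt²; chain segment to segment.
0–6 s: v starts 1 m/s; Δx = 1·6 + ½·-6·6² = -102 m; v ends -35 m/s.
6–11 s: v starts -35 m/s; Δx = -35·5 + ½·3·5² = -137.5 m; v ends -20 m/s.
11–16 s: v starts -20 m/s; Δx = -20·5 + ½·4·5² = -50 m; v ends 0 m/s.
16–22 s: v starts 0 m/s; Δx = 0·6 + ½·-6·6² = -108 m; v ends -36 m/s.
x(22) = -8 + Σ Δx = -405.5 m.

-405.5 m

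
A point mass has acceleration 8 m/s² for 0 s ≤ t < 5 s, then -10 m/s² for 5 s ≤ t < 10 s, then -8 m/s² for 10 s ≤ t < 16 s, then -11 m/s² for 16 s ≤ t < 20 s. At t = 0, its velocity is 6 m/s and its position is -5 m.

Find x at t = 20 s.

-234 m

On each constant-a segment, Δv = aΔt and Δx = v₀Δt + ½aΔt²; chain segment to segment.
0–5 s: v starts 6 m/s; Δx = 6·5 + ½·8·5² = 130 m; v ends 46 m/s.
5–10 s: v starts 46 m/s; Δx = 46·5 + ½·-10·5² = 105 m; v ends -4 m/s.
10–16 s: v starts -4 m/s; Δx = -4·6 + ½·-8·6² = -168 m; v ends -52 m/s.
16–20 s: v starts -52 m/s; Δx = -52·4 + ½·-11·4² = -296 m; v ends -96 m/s.
x(20) = -5 + Σ Δx = -234 m.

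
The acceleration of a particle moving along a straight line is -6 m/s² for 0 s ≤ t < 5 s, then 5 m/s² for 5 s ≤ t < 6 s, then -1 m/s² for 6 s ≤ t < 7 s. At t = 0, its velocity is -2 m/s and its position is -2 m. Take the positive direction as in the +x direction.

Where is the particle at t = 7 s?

-144 m

On each constant-a segment, Δv = aΔt and Δx = v₀Δt + ½aΔt²; chain segment to segment.
0–5 s: v starts -2 m/s; Δx = -2·5 + ½·-6·5² = -85 m; v ends -32 m/s.
5–6 s: v starts -32 m/s; Δx = -32·1 + ½·5·1² = -29.5 m; v ends -27 m/s.
6–7 s: v starts -27 m/s; Δx = -27·1 + ½·-1·1² = -27.5 m; v ends -28 m/s.
x(7) = -2 + Σ Δx = -144 m.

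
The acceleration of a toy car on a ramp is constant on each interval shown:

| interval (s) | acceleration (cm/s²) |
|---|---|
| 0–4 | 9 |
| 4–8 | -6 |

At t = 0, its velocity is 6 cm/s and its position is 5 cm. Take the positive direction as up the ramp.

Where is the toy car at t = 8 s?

On each constant-a segment, Δv = aΔt and Δx = v₀Δt + ½aΔt²; chain segment to segment.
0–4 s: v starts 6 cm/s; Δx = 6·4 + ½·9·4² = 96 cm; v ends 42 cm/s.
4–8 s: v starts 42 cm/s; Δx = 42·4 + ½·-6·4² = 120 cm; v ends 18 cm/s.
x(8) = 5 + Σ Δx = 221 cm.

221 cm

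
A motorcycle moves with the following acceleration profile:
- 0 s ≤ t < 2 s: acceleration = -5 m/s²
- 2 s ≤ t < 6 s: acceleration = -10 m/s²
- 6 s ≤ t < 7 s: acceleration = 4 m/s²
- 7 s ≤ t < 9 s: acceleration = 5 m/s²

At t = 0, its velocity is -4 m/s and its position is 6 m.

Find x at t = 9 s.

-290 m

On each constant-a segment, Δv = aΔt and Δx = v₀Δt + ½aΔt²; chain segment to segment.
0–2 s: v starts -4 m/s; Δx = -4·2 + ½·-5·2² = -18 m; v ends -14 m/s.
2–6 s: v starts -14 m/s; Δx = -14·4 + ½·-10·4² = -136 m; v ends -54 m/s.
6–7 s: v starts -54 m/s; Δx = -54·1 + ½·4·1² = -52 m; v ends -50 m/s.
7–9 s: v starts -50 m/s; Δx = -50·2 + ½·5·2² = -90 m; v ends -40 m/s.
x(9) = 6 + Σ Δx = -290 m.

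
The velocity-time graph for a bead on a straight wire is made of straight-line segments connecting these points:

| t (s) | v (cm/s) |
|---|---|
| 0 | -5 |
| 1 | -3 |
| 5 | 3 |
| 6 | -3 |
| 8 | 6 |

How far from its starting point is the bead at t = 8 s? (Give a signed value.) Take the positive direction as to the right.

-1 cm

Net displacement equals the area under the velocity-time graph (areas below the axis count negative).
0–1 s: ½(-5 + -3)(1) = -4 cm
1–5 s: ½(-3 + 3)(4) = 0 cm
5–6 s: ½(3 + -3)(1) = 0 cm
6–8 s: ½(-3 + 6)(2) = 3 cm
Net displacement = -1 cm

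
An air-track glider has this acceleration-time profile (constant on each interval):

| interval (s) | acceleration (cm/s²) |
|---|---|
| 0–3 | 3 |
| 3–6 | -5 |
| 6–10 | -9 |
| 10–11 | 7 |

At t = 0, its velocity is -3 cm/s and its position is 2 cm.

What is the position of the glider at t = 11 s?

On each constant-a segment, Δv = aΔt and Δx = v₀Δt + ½aΔt²; chain segment to segment.
0–3 s: v starts -3 cm/s; Δx = -3·3 + ½·3·3² = 4.5 cm; v ends 6 cm/s.
3–6 s: v starts 6 cm/s; Δx = 6·3 + ½·-5·3² = -4.5 cm; v ends -9 cm/s.
6–10 s: v starts -9 cm/s; Δx = -9·4 + ½·-9·4² = -108 cm; v ends -45 cm/s.
10–11 s: v starts -45 cm/s; Δx = -45·1 + ½·7·1² = -41.5 cm; v ends -38 cm/s.
x(11) = 2 + Σ Δx = -147.5 cm.

-147.5 cm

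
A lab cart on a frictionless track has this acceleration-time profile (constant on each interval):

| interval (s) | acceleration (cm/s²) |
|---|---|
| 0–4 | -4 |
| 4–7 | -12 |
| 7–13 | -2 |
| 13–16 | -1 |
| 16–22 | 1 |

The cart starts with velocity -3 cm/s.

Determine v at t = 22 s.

-64 cm/s

Δv equals the area under the a-t graph; then v = v₀ + Δv.
0–4 s: -4 × 4 = -16 cm/s
4–7 s: -12 × 3 = -36 cm/s
7–13 s: -2 × 6 = -12 cm/s
13–16 s: -1 × 3 = -3 cm/s
16–22 s: 1 × 6 = 6 cm/s
Δv = -61 cm/s, so v(22) = -3 + (-61) = -64 cm/s.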